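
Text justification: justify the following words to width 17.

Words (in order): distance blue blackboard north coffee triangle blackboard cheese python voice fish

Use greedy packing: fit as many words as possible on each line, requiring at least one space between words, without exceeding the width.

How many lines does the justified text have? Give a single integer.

Answer: 5

Derivation:
Line 1: ['distance', 'blue'] (min_width=13, slack=4)
Line 2: ['blackboard', 'north'] (min_width=16, slack=1)
Line 3: ['coffee', 'triangle'] (min_width=15, slack=2)
Line 4: ['blackboard', 'cheese'] (min_width=17, slack=0)
Line 5: ['python', 'voice', 'fish'] (min_width=17, slack=0)
Total lines: 5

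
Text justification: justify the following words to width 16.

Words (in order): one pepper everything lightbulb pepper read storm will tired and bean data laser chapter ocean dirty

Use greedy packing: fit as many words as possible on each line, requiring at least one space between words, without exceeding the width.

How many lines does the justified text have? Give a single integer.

Answer: 8

Derivation:
Line 1: ['one', 'pepper'] (min_width=10, slack=6)
Line 2: ['everything'] (min_width=10, slack=6)
Line 3: ['lightbulb', 'pepper'] (min_width=16, slack=0)
Line 4: ['read', 'storm', 'will'] (min_width=15, slack=1)
Line 5: ['tired', 'and', 'bean'] (min_width=14, slack=2)
Line 6: ['data', 'laser'] (min_width=10, slack=6)
Line 7: ['chapter', 'ocean'] (min_width=13, slack=3)
Line 8: ['dirty'] (min_width=5, slack=11)
Total lines: 8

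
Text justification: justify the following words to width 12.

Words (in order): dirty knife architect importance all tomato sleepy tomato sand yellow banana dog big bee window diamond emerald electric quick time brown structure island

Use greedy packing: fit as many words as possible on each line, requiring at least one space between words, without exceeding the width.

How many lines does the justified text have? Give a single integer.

Line 1: ['dirty', 'knife'] (min_width=11, slack=1)
Line 2: ['architect'] (min_width=9, slack=3)
Line 3: ['importance'] (min_width=10, slack=2)
Line 4: ['all', 'tomato'] (min_width=10, slack=2)
Line 5: ['sleepy'] (min_width=6, slack=6)
Line 6: ['tomato', 'sand'] (min_width=11, slack=1)
Line 7: ['yellow'] (min_width=6, slack=6)
Line 8: ['banana', 'dog'] (min_width=10, slack=2)
Line 9: ['big', 'bee'] (min_width=7, slack=5)
Line 10: ['window'] (min_width=6, slack=6)
Line 11: ['diamond'] (min_width=7, slack=5)
Line 12: ['emerald'] (min_width=7, slack=5)
Line 13: ['electric'] (min_width=8, slack=4)
Line 14: ['quick', 'time'] (min_width=10, slack=2)
Line 15: ['brown'] (min_width=5, slack=7)
Line 16: ['structure'] (min_width=9, slack=3)
Line 17: ['island'] (min_width=6, slack=6)
Total lines: 17

Answer: 17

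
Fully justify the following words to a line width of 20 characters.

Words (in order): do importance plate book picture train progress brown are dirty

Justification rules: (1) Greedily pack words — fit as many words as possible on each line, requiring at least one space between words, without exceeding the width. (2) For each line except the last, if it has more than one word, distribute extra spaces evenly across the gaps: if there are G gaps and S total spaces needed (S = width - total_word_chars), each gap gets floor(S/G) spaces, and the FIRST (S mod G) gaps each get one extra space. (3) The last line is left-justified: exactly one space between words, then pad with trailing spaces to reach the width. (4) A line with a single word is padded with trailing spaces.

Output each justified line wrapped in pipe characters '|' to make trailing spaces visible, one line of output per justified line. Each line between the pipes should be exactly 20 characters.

Answer: |do  importance plate|
|book  picture  train|
|progress  brown  are|
|dirty               |

Derivation:
Line 1: ['do', 'importance', 'plate'] (min_width=19, slack=1)
Line 2: ['book', 'picture', 'train'] (min_width=18, slack=2)
Line 3: ['progress', 'brown', 'are'] (min_width=18, slack=2)
Line 4: ['dirty'] (min_width=5, slack=15)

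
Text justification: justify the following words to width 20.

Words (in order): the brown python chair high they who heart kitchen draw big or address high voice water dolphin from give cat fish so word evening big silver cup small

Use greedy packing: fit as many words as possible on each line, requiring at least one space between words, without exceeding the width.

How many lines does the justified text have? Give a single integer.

Answer: 8

Derivation:
Line 1: ['the', 'brown', 'python'] (min_width=16, slack=4)
Line 2: ['chair', 'high', 'they', 'who'] (min_width=19, slack=1)
Line 3: ['heart', 'kitchen', 'draw'] (min_width=18, slack=2)
Line 4: ['big', 'or', 'address', 'high'] (min_width=19, slack=1)
Line 5: ['voice', 'water', 'dolphin'] (min_width=19, slack=1)
Line 6: ['from', 'give', 'cat', 'fish'] (min_width=18, slack=2)
Line 7: ['so', 'word', 'evening', 'big'] (min_width=19, slack=1)
Line 8: ['silver', 'cup', 'small'] (min_width=16, slack=4)
Total lines: 8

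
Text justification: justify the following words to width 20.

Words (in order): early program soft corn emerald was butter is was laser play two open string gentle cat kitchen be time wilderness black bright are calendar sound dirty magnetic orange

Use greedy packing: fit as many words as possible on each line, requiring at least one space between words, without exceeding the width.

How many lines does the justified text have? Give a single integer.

Line 1: ['early', 'program', 'soft'] (min_width=18, slack=2)
Line 2: ['corn', 'emerald', 'was'] (min_width=16, slack=4)
Line 3: ['butter', 'is', 'was', 'laser'] (min_width=19, slack=1)
Line 4: ['play', 'two', 'open', 'string'] (min_width=20, slack=0)
Line 5: ['gentle', 'cat', 'kitchen'] (min_width=18, slack=2)
Line 6: ['be', 'time', 'wilderness'] (min_width=18, slack=2)
Line 7: ['black', 'bright', 'are'] (min_width=16, slack=4)
Line 8: ['calendar', 'sound', 'dirty'] (min_width=20, slack=0)
Line 9: ['magnetic', 'orange'] (min_width=15, slack=5)
Total lines: 9

Answer: 9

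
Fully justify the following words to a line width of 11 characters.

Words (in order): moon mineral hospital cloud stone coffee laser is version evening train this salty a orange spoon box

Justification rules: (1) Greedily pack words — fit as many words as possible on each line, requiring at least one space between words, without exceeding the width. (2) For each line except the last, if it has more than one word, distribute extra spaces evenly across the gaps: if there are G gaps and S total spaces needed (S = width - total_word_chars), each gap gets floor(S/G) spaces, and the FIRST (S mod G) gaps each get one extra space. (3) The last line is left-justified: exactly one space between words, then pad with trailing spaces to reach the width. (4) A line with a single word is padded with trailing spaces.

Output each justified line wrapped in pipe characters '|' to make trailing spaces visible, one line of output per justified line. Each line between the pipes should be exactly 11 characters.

Answer: |moon       |
|mineral    |
|hospital   |
|cloud stone|
|coffee     |
|laser    is|
|version    |
|evening    |
|train  this|
|salty     a|
|orange     |
|spoon box  |

Derivation:
Line 1: ['moon'] (min_width=4, slack=7)
Line 2: ['mineral'] (min_width=7, slack=4)
Line 3: ['hospital'] (min_width=8, slack=3)
Line 4: ['cloud', 'stone'] (min_width=11, slack=0)
Line 5: ['coffee'] (min_width=6, slack=5)
Line 6: ['laser', 'is'] (min_width=8, slack=3)
Line 7: ['version'] (min_width=7, slack=4)
Line 8: ['evening'] (min_width=7, slack=4)
Line 9: ['train', 'this'] (min_width=10, slack=1)
Line 10: ['salty', 'a'] (min_width=7, slack=4)
Line 11: ['orange'] (min_width=6, slack=5)
Line 12: ['spoon', 'box'] (min_width=9, slack=2)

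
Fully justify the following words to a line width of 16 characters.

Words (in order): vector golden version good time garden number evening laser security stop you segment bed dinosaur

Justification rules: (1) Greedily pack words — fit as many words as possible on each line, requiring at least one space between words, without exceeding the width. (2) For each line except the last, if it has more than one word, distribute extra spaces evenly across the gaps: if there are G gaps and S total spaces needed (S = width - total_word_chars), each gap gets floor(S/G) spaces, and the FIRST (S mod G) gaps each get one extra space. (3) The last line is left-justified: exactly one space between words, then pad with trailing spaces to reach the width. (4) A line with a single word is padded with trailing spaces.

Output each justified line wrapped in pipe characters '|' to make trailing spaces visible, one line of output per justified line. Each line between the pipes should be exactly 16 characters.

Line 1: ['vector', 'golden'] (min_width=13, slack=3)
Line 2: ['version', 'good'] (min_width=12, slack=4)
Line 3: ['time', 'garden'] (min_width=11, slack=5)
Line 4: ['number', 'evening'] (min_width=14, slack=2)
Line 5: ['laser', 'security'] (min_width=14, slack=2)
Line 6: ['stop', 'you', 'segment'] (min_width=16, slack=0)
Line 7: ['bed', 'dinosaur'] (min_width=12, slack=4)

Answer: |vector    golden|
|version     good|
|time      garden|
|number   evening|
|laser   security|
|stop you segment|
|bed dinosaur    |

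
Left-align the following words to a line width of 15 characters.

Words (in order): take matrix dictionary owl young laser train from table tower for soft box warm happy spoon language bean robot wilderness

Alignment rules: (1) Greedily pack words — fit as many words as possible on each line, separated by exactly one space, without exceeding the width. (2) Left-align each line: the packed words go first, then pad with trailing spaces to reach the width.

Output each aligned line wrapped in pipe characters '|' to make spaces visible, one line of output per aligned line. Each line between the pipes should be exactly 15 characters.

Answer: |take matrix    |
|dictionary owl |
|young laser    |
|train from     |
|table tower for|
|soft box warm  |
|happy spoon    |
|language bean  |
|robot          |
|wilderness     |

Derivation:
Line 1: ['take', 'matrix'] (min_width=11, slack=4)
Line 2: ['dictionary', 'owl'] (min_width=14, slack=1)
Line 3: ['young', 'laser'] (min_width=11, slack=4)
Line 4: ['train', 'from'] (min_width=10, slack=5)
Line 5: ['table', 'tower', 'for'] (min_width=15, slack=0)
Line 6: ['soft', 'box', 'warm'] (min_width=13, slack=2)
Line 7: ['happy', 'spoon'] (min_width=11, slack=4)
Line 8: ['language', 'bean'] (min_width=13, slack=2)
Line 9: ['robot'] (min_width=5, slack=10)
Line 10: ['wilderness'] (min_width=10, slack=5)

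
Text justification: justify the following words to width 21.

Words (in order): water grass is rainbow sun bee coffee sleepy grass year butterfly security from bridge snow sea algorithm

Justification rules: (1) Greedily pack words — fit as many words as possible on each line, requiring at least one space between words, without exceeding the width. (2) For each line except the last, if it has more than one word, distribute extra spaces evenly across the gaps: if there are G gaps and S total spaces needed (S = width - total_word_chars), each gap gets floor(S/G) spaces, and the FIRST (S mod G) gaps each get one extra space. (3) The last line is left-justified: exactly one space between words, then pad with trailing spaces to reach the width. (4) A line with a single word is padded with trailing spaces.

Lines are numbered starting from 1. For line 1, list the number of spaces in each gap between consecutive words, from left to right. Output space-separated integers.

Answer: 5 4

Derivation:
Line 1: ['water', 'grass', 'is'] (min_width=14, slack=7)
Line 2: ['rainbow', 'sun', 'bee'] (min_width=15, slack=6)
Line 3: ['coffee', 'sleepy', 'grass'] (min_width=19, slack=2)
Line 4: ['year', 'butterfly'] (min_width=14, slack=7)
Line 5: ['security', 'from', 'bridge'] (min_width=20, slack=1)
Line 6: ['snow', 'sea', 'algorithm'] (min_width=18, slack=3)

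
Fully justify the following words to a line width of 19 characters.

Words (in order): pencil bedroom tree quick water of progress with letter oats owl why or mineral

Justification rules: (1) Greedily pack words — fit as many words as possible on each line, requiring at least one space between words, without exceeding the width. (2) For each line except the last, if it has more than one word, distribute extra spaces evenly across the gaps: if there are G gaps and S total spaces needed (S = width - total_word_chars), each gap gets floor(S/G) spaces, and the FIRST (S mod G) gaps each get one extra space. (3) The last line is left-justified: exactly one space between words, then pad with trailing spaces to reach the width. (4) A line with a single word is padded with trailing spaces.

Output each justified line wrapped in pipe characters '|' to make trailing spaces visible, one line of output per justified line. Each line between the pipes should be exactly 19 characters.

Line 1: ['pencil', 'bedroom', 'tree'] (min_width=19, slack=0)
Line 2: ['quick', 'water', 'of'] (min_width=14, slack=5)
Line 3: ['progress', 'with'] (min_width=13, slack=6)
Line 4: ['letter', 'oats', 'owl', 'why'] (min_width=19, slack=0)
Line 5: ['or', 'mineral'] (min_width=10, slack=9)

Answer: |pencil bedroom tree|
|quick    water   of|
|progress       with|
|letter oats owl why|
|or mineral         |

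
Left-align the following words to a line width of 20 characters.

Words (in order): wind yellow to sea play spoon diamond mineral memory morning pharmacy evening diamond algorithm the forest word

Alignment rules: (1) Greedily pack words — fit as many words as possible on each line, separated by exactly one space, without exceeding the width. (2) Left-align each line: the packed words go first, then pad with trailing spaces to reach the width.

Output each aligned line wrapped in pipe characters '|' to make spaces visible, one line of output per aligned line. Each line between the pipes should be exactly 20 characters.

Line 1: ['wind', 'yellow', 'to', 'sea'] (min_width=18, slack=2)
Line 2: ['play', 'spoon', 'diamond'] (min_width=18, slack=2)
Line 3: ['mineral', 'memory'] (min_width=14, slack=6)
Line 4: ['morning', 'pharmacy'] (min_width=16, slack=4)
Line 5: ['evening', 'diamond'] (min_width=15, slack=5)
Line 6: ['algorithm', 'the', 'forest'] (min_width=20, slack=0)
Line 7: ['word'] (min_width=4, slack=16)

Answer: |wind yellow to sea  |
|play spoon diamond  |
|mineral memory      |
|morning pharmacy    |
|evening diamond     |
|algorithm the forest|
|word                |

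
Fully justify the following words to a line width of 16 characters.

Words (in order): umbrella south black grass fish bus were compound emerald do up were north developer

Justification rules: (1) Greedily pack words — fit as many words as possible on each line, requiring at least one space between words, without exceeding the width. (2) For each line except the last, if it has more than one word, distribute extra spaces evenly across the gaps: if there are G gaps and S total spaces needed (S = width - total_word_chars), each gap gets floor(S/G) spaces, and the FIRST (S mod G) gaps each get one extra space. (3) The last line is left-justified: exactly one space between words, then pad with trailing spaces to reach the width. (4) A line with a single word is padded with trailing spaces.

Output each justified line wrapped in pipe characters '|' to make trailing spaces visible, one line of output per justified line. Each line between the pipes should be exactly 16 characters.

Line 1: ['umbrella', 'south'] (min_width=14, slack=2)
Line 2: ['black', 'grass', 'fish'] (min_width=16, slack=0)
Line 3: ['bus', 'were'] (min_width=8, slack=8)
Line 4: ['compound', 'emerald'] (min_width=16, slack=0)
Line 5: ['do', 'up', 'were', 'north'] (min_width=16, slack=0)
Line 6: ['developer'] (min_width=9, slack=7)

Answer: |umbrella   south|
|black grass fish|
|bus         were|
|compound emerald|
|do up were north|
|developer       |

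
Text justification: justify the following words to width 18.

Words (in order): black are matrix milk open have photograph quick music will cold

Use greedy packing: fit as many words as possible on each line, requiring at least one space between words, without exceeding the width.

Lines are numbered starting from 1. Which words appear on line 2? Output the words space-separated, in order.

Line 1: ['black', 'are', 'matrix'] (min_width=16, slack=2)
Line 2: ['milk', 'open', 'have'] (min_width=14, slack=4)
Line 3: ['photograph', 'quick'] (min_width=16, slack=2)
Line 4: ['music', 'will', 'cold'] (min_width=15, slack=3)

Answer: milk open have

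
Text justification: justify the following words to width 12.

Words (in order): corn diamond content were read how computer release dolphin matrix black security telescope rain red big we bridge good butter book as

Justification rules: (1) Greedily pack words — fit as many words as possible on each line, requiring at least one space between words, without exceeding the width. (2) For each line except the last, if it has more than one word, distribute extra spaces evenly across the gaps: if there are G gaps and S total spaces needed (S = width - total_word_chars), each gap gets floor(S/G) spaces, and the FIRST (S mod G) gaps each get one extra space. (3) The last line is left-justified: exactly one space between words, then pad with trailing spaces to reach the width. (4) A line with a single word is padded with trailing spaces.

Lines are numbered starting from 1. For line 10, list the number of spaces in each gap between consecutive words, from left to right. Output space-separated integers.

Line 1: ['corn', 'diamond'] (min_width=12, slack=0)
Line 2: ['content', 'were'] (min_width=12, slack=0)
Line 3: ['read', 'how'] (min_width=8, slack=4)
Line 4: ['computer'] (min_width=8, slack=4)
Line 5: ['release'] (min_width=7, slack=5)
Line 6: ['dolphin'] (min_width=7, slack=5)
Line 7: ['matrix', 'black'] (min_width=12, slack=0)
Line 8: ['security'] (min_width=8, slack=4)
Line 9: ['telescope'] (min_width=9, slack=3)
Line 10: ['rain', 'red', 'big'] (min_width=12, slack=0)
Line 11: ['we', 'bridge'] (min_width=9, slack=3)
Line 12: ['good', 'butter'] (min_width=11, slack=1)
Line 13: ['book', 'as'] (min_width=7, slack=5)

Answer: 1 1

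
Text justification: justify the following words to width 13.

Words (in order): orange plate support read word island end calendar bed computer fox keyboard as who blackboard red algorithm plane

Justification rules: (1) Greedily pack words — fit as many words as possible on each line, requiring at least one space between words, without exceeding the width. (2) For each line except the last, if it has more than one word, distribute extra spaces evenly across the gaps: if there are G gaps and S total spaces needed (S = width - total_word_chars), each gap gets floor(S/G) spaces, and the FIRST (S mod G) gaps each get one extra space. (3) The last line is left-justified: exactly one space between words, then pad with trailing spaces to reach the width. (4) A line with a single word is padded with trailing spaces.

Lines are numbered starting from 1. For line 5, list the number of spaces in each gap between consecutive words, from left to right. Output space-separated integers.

Answer: 2

Derivation:
Line 1: ['orange', 'plate'] (min_width=12, slack=1)
Line 2: ['support', 'read'] (min_width=12, slack=1)
Line 3: ['word', 'island'] (min_width=11, slack=2)
Line 4: ['end', 'calendar'] (min_width=12, slack=1)
Line 5: ['bed', 'computer'] (min_width=12, slack=1)
Line 6: ['fox', 'keyboard'] (min_width=12, slack=1)
Line 7: ['as', 'who'] (min_width=6, slack=7)
Line 8: ['blackboard'] (min_width=10, slack=3)
Line 9: ['red', 'algorithm'] (min_width=13, slack=0)
Line 10: ['plane'] (min_width=5, slack=8)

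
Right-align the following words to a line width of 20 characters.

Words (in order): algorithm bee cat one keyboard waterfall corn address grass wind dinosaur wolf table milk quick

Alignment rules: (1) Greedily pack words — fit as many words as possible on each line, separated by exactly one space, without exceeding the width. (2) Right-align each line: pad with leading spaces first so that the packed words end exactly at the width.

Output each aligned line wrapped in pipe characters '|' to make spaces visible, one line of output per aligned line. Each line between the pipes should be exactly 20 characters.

Answer: |   algorithm bee cat|
|        one keyboard|
|      waterfall corn|
|  address grass wind|
| dinosaur wolf table|
|          milk quick|

Derivation:
Line 1: ['algorithm', 'bee', 'cat'] (min_width=17, slack=3)
Line 2: ['one', 'keyboard'] (min_width=12, slack=8)
Line 3: ['waterfall', 'corn'] (min_width=14, slack=6)
Line 4: ['address', 'grass', 'wind'] (min_width=18, slack=2)
Line 5: ['dinosaur', 'wolf', 'table'] (min_width=19, slack=1)
Line 6: ['milk', 'quick'] (min_width=10, slack=10)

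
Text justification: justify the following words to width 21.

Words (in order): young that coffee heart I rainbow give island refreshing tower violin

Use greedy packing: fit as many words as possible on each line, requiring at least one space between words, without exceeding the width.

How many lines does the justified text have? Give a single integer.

Line 1: ['young', 'that', 'coffee'] (min_width=17, slack=4)
Line 2: ['heart', 'I', 'rainbow', 'give'] (min_width=20, slack=1)
Line 3: ['island', 'refreshing'] (min_width=17, slack=4)
Line 4: ['tower', 'violin'] (min_width=12, slack=9)
Total lines: 4

Answer: 4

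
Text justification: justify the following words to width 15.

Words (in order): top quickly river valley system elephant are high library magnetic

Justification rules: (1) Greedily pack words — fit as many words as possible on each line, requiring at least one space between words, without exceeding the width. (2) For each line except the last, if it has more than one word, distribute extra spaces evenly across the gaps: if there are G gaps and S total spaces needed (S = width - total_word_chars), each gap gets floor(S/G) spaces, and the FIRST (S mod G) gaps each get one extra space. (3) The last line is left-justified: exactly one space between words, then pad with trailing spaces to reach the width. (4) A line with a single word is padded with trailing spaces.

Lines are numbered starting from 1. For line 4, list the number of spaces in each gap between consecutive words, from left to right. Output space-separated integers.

Answer: 8

Derivation:
Line 1: ['top', 'quickly'] (min_width=11, slack=4)
Line 2: ['river', 'valley'] (min_width=12, slack=3)
Line 3: ['system', 'elephant'] (min_width=15, slack=0)
Line 4: ['are', 'high'] (min_width=8, slack=7)
Line 5: ['library'] (min_width=7, slack=8)
Line 6: ['magnetic'] (min_width=8, slack=7)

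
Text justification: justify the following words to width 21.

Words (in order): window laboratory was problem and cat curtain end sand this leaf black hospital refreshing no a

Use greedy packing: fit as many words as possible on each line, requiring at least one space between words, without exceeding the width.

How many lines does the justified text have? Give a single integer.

Answer: 5

Derivation:
Line 1: ['window', 'laboratory', 'was'] (min_width=21, slack=0)
Line 2: ['problem', 'and', 'cat'] (min_width=15, slack=6)
Line 3: ['curtain', 'end', 'sand', 'this'] (min_width=21, slack=0)
Line 4: ['leaf', 'black', 'hospital'] (min_width=19, slack=2)
Line 5: ['refreshing', 'no', 'a'] (min_width=15, slack=6)
Total lines: 5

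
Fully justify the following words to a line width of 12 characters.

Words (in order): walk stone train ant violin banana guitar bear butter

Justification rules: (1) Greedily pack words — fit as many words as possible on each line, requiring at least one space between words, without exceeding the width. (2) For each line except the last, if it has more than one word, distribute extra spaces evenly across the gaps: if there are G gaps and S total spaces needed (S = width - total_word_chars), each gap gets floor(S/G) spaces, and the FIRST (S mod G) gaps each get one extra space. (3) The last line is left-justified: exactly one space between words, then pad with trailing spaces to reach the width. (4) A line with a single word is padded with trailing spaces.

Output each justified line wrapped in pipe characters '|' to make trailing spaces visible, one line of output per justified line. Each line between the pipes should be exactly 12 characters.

Line 1: ['walk', 'stone'] (min_width=10, slack=2)
Line 2: ['train', 'ant'] (min_width=9, slack=3)
Line 3: ['violin'] (min_width=6, slack=6)
Line 4: ['banana'] (min_width=6, slack=6)
Line 5: ['guitar', 'bear'] (min_width=11, slack=1)
Line 6: ['butter'] (min_width=6, slack=6)

Answer: |walk   stone|
|train    ant|
|violin      |
|banana      |
|guitar  bear|
|butter      |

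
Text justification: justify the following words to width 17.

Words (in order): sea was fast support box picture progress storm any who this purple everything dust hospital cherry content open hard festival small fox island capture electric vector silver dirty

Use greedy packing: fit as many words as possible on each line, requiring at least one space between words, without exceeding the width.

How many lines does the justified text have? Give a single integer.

Answer: 13

Derivation:
Line 1: ['sea', 'was', 'fast'] (min_width=12, slack=5)
Line 2: ['support', 'box'] (min_width=11, slack=6)
Line 3: ['picture', 'progress'] (min_width=16, slack=1)
Line 4: ['storm', 'any', 'who'] (min_width=13, slack=4)
Line 5: ['this', 'purple'] (min_width=11, slack=6)
Line 6: ['everything', 'dust'] (min_width=15, slack=2)
Line 7: ['hospital', 'cherry'] (min_width=15, slack=2)
Line 8: ['content', 'open', 'hard'] (min_width=17, slack=0)
Line 9: ['festival', 'small'] (min_width=14, slack=3)
Line 10: ['fox', 'island'] (min_width=10, slack=7)
Line 11: ['capture', 'electric'] (min_width=16, slack=1)
Line 12: ['vector', 'silver'] (min_width=13, slack=4)
Line 13: ['dirty'] (min_width=5, slack=12)
Total lines: 13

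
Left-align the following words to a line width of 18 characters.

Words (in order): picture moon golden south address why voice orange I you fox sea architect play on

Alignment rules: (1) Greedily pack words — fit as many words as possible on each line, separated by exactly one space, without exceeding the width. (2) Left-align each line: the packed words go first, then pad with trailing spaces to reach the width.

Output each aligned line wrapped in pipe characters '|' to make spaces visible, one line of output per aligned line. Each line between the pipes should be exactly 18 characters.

Answer: |picture moon      |
|golden south      |
|address why voice |
|orange I you fox  |
|sea architect play|
|on                |

Derivation:
Line 1: ['picture', 'moon'] (min_width=12, slack=6)
Line 2: ['golden', 'south'] (min_width=12, slack=6)
Line 3: ['address', 'why', 'voice'] (min_width=17, slack=1)
Line 4: ['orange', 'I', 'you', 'fox'] (min_width=16, slack=2)
Line 5: ['sea', 'architect', 'play'] (min_width=18, slack=0)
Line 6: ['on'] (min_width=2, slack=16)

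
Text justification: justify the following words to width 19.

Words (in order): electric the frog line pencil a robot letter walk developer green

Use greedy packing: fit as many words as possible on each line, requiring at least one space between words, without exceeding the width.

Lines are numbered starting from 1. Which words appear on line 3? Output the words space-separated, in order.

Line 1: ['electric', 'the', 'frog'] (min_width=17, slack=2)
Line 2: ['line', 'pencil', 'a', 'robot'] (min_width=19, slack=0)
Line 3: ['letter', 'walk'] (min_width=11, slack=8)
Line 4: ['developer', 'green'] (min_width=15, slack=4)

Answer: letter walk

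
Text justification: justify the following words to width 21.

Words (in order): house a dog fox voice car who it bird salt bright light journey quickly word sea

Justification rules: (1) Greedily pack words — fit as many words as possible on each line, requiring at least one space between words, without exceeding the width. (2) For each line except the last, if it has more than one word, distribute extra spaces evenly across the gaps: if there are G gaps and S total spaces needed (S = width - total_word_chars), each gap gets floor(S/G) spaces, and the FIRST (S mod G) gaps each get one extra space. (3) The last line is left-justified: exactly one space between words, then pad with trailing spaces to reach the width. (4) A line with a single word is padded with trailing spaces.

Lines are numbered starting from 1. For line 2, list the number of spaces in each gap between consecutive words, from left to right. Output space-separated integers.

Line 1: ['house', 'a', 'dog', 'fox', 'voice'] (min_width=21, slack=0)
Line 2: ['car', 'who', 'it', 'bird', 'salt'] (min_width=20, slack=1)
Line 3: ['bright', 'light', 'journey'] (min_width=20, slack=1)
Line 4: ['quickly', 'word', 'sea'] (min_width=16, slack=5)

Answer: 2 1 1 1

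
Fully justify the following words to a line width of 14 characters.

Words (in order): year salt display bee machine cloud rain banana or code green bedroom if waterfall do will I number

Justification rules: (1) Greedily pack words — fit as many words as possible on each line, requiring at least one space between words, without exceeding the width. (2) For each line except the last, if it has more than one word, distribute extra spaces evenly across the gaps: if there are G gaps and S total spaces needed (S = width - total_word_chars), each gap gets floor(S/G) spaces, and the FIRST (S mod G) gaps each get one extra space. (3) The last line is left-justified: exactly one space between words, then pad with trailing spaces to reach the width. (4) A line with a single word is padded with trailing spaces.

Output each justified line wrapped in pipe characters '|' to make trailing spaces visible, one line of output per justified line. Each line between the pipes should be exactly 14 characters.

Answer: |year      salt|
|display    bee|
|machine  cloud|
|rain banana or|
|code     green|
|bedroom     if|
|waterfall   do|
|will I number |

Derivation:
Line 1: ['year', 'salt'] (min_width=9, slack=5)
Line 2: ['display', 'bee'] (min_width=11, slack=3)
Line 3: ['machine', 'cloud'] (min_width=13, slack=1)
Line 4: ['rain', 'banana', 'or'] (min_width=14, slack=0)
Line 5: ['code', 'green'] (min_width=10, slack=4)
Line 6: ['bedroom', 'if'] (min_width=10, slack=4)
Line 7: ['waterfall', 'do'] (min_width=12, slack=2)
Line 8: ['will', 'I', 'number'] (min_width=13, slack=1)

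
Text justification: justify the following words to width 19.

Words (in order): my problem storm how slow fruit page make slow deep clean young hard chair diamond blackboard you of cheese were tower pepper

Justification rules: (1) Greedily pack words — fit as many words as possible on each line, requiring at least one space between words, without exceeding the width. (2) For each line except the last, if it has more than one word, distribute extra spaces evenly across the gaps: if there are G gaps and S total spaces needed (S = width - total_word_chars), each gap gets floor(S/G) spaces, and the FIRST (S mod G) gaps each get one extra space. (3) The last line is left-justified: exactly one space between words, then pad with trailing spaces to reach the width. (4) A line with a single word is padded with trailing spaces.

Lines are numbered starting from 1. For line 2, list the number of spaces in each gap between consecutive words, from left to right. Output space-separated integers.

Answer: 1 1 1

Derivation:
Line 1: ['my', 'problem', 'storm'] (min_width=16, slack=3)
Line 2: ['how', 'slow', 'fruit', 'page'] (min_width=19, slack=0)
Line 3: ['make', 'slow', 'deep'] (min_width=14, slack=5)
Line 4: ['clean', 'young', 'hard'] (min_width=16, slack=3)
Line 5: ['chair', 'diamond'] (min_width=13, slack=6)
Line 6: ['blackboard', 'you', 'of'] (min_width=17, slack=2)
Line 7: ['cheese', 'were', 'tower'] (min_width=17, slack=2)
Line 8: ['pepper'] (min_width=6, slack=13)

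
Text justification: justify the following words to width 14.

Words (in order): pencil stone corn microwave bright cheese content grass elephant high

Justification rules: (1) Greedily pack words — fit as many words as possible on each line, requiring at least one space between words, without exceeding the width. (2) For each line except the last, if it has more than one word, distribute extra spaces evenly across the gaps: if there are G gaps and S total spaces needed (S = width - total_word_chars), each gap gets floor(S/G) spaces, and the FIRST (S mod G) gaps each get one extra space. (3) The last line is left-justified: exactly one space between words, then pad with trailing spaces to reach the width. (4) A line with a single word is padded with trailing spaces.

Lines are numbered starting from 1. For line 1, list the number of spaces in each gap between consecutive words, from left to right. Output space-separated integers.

Answer: 3

Derivation:
Line 1: ['pencil', 'stone'] (min_width=12, slack=2)
Line 2: ['corn', 'microwave'] (min_width=14, slack=0)
Line 3: ['bright', 'cheese'] (min_width=13, slack=1)
Line 4: ['content', 'grass'] (min_width=13, slack=1)
Line 5: ['elephant', 'high'] (min_width=13, slack=1)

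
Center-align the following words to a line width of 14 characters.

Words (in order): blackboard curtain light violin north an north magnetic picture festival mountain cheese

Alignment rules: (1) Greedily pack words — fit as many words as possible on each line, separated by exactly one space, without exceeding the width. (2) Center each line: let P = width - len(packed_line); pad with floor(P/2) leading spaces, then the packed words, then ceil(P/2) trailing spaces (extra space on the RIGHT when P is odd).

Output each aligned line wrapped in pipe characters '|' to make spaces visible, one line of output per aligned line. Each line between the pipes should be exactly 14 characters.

Line 1: ['blackboard'] (min_width=10, slack=4)
Line 2: ['curtain', 'light'] (min_width=13, slack=1)
Line 3: ['violin', 'north'] (min_width=12, slack=2)
Line 4: ['an', 'north'] (min_width=8, slack=6)
Line 5: ['magnetic'] (min_width=8, slack=6)
Line 6: ['picture'] (min_width=7, slack=7)
Line 7: ['festival'] (min_width=8, slack=6)
Line 8: ['mountain'] (min_width=8, slack=6)
Line 9: ['cheese'] (min_width=6, slack=8)

Answer: |  blackboard  |
|curtain light |
| violin north |
|   an north   |
|   magnetic   |
|   picture    |
|   festival   |
|   mountain   |
|    cheese    |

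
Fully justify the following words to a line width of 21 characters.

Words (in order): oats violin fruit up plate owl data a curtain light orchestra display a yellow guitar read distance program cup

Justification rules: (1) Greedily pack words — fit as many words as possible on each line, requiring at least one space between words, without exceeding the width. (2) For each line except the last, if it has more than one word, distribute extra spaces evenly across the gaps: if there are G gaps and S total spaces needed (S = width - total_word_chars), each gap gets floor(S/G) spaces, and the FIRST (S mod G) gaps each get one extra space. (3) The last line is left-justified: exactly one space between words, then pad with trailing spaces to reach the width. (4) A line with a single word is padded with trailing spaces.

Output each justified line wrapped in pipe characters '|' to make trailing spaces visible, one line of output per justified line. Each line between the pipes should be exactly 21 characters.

Answer: |oats  violin fruit up|
|plate   owl   data  a|
|curtain         light|
|orchestra  display  a|
|yellow   guitar  read|
|distance program cup |

Derivation:
Line 1: ['oats', 'violin', 'fruit', 'up'] (min_width=20, slack=1)
Line 2: ['plate', 'owl', 'data', 'a'] (min_width=16, slack=5)
Line 3: ['curtain', 'light'] (min_width=13, slack=8)
Line 4: ['orchestra', 'display', 'a'] (min_width=19, slack=2)
Line 5: ['yellow', 'guitar', 'read'] (min_width=18, slack=3)
Line 6: ['distance', 'program', 'cup'] (min_width=20, slack=1)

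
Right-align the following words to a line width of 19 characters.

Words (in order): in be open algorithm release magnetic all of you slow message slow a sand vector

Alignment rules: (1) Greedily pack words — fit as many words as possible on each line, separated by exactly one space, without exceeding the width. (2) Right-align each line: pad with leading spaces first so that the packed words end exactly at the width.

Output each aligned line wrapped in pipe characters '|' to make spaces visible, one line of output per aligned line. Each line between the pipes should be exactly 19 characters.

Answer: |         in be open|
|  algorithm release|
|magnetic all of you|
|slow message slow a|
|        sand vector|

Derivation:
Line 1: ['in', 'be', 'open'] (min_width=10, slack=9)
Line 2: ['algorithm', 'release'] (min_width=17, slack=2)
Line 3: ['magnetic', 'all', 'of', 'you'] (min_width=19, slack=0)
Line 4: ['slow', 'message', 'slow', 'a'] (min_width=19, slack=0)
Line 5: ['sand', 'vector'] (min_width=11, slack=8)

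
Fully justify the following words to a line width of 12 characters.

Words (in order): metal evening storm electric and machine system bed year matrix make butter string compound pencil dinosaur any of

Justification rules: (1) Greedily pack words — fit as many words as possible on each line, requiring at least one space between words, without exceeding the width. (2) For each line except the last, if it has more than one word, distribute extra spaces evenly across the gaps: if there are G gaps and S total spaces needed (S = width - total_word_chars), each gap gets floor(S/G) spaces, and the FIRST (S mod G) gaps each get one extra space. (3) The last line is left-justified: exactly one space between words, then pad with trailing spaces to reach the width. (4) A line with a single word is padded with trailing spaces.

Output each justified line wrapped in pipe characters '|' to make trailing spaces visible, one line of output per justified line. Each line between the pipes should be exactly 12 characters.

Answer: |metal       |
|evening     |
|storm       |
|electric and|
|machine     |
|system   bed|
|year  matrix|
|make  butter|
|string      |
|compound    |
|pencil      |
|dinosaur any|
|of          |

Derivation:
Line 1: ['metal'] (min_width=5, slack=7)
Line 2: ['evening'] (min_width=7, slack=5)
Line 3: ['storm'] (min_width=5, slack=7)
Line 4: ['electric', 'and'] (min_width=12, slack=0)
Line 5: ['machine'] (min_width=7, slack=5)
Line 6: ['system', 'bed'] (min_width=10, slack=2)
Line 7: ['year', 'matrix'] (min_width=11, slack=1)
Line 8: ['make', 'butter'] (min_width=11, slack=1)
Line 9: ['string'] (min_width=6, slack=6)
Line 10: ['compound'] (min_width=8, slack=4)
Line 11: ['pencil'] (min_width=6, slack=6)
Line 12: ['dinosaur', 'any'] (min_width=12, slack=0)
Line 13: ['of'] (min_width=2, slack=10)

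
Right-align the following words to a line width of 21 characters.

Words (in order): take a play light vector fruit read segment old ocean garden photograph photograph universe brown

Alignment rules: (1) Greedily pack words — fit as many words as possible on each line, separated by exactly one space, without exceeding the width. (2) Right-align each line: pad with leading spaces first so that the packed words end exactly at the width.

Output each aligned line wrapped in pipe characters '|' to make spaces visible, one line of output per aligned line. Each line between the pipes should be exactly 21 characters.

Answer: |    take a play light|
|    vector fruit read|
|    segment old ocean|
|    garden photograph|
|  photograph universe|
|                brown|

Derivation:
Line 1: ['take', 'a', 'play', 'light'] (min_width=17, slack=4)
Line 2: ['vector', 'fruit', 'read'] (min_width=17, slack=4)
Line 3: ['segment', 'old', 'ocean'] (min_width=17, slack=4)
Line 4: ['garden', 'photograph'] (min_width=17, slack=4)
Line 5: ['photograph', 'universe'] (min_width=19, slack=2)
Line 6: ['brown'] (min_width=5, slack=16)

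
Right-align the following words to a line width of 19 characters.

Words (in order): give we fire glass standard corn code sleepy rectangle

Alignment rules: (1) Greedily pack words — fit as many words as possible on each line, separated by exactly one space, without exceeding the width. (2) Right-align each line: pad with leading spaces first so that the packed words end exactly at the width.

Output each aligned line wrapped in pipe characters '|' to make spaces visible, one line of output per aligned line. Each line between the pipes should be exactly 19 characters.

Line 1: ['give', 'we', 'fire', 'glass'] (min_width=18, slack=1)
Line 2: ['standard', 'corn', 'code'] (min_width=18, slack=1)
Line 3: ['sleepy', 'rectangle'] (min_width=16, slack=3)

Answer: | give we fire glass|
| standard corn code|
|   sleepy rectangle|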